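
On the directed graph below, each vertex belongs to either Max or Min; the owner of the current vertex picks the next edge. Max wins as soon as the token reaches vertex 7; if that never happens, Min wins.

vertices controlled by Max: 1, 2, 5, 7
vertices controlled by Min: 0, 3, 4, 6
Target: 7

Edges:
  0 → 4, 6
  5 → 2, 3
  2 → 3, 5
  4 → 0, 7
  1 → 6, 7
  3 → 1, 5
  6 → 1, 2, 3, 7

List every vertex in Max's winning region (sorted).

A0 = {7}
A1: add {1} — 1 (Max) has 1→7.
A2 = A1; e.g. 0 (Min) can still go to 4. Fixed point.
Max's winning region = {1, 7}.

1, 7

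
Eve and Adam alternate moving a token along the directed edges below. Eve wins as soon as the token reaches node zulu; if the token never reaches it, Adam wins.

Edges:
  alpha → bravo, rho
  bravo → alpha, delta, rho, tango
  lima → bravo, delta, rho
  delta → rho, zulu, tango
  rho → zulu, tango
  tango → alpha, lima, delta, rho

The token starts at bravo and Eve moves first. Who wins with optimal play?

Track states (vertex, player-to-move).
A0 = {(zulu,Eve), (zulu,Adam)}
A1: add {(delta,Eve), (rho,Eve)}.
A2 = A1; e.g. (alpha,Eve) stays out. (bravo,Eve) never enters ⇒ Adam avoids the target.

Adam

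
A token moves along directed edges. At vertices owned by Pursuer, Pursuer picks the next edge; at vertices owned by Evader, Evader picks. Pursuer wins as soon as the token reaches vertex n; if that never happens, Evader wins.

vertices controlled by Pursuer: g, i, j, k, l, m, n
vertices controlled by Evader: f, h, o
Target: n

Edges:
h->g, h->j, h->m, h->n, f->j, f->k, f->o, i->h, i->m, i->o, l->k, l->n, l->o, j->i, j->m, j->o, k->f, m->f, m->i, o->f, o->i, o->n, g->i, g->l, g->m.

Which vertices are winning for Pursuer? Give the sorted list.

A0 = {n}
A1: add {l} — l (Pursuer) has l→n.
A2: add {g} — g (Pursuer) has g→l.
A3 = A2; e.g. f (Evader) can still go to j. Fixed point.
Pursuer's winning region = {g, l, n}.

g, l, n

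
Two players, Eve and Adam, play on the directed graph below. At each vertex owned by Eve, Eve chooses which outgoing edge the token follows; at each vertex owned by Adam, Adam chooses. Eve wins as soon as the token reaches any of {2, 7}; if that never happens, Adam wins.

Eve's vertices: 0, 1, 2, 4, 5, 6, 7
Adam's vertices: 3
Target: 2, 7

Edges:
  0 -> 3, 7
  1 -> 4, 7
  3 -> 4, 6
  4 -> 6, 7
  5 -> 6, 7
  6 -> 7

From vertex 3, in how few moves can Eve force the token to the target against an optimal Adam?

A0 = {2, 7}
A1: add {0, 1, 4, 5, 6} — 0 (Eve) has 0→7; 1 (Eve) has 1→7; 4 (Eve) has 4→7; 5 (Eve) has 5→7; 6 (Eve) has 6→7.
A2: add {3} — 3 (Adam): all of {4, 6} already in.
A2 = all vertices. Fixed point.
3 enters the attractor at level 2, so Eve can force the target in 2 moves from there.

2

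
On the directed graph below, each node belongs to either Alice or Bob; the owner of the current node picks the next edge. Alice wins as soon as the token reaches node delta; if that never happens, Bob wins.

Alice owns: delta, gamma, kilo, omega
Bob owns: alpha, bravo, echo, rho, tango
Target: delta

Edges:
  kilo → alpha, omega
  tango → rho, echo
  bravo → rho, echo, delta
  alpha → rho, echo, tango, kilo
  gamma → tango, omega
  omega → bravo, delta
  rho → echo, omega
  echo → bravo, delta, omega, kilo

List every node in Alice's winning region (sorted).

delta, gamma, kilo, omega

A0 = {delta}
A1: add {omega} — omega (Alice) has omega→delta.
A2: add {gamma, kilo} — gamma (Alice) has gamma→omega; kilo (Alice) has kilo→omega.
A3 = A2; e.g. rho (Bob) can still go to echo. Fixed point.
Alice's winning region = {delta, gamma, kilo, omega}.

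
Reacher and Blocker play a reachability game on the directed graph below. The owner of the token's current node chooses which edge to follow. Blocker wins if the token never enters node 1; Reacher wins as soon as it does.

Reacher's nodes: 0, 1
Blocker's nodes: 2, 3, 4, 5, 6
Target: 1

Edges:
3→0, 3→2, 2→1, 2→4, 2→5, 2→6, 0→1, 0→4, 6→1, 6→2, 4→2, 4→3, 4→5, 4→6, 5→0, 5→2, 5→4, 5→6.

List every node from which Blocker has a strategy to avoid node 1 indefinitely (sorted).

A0 = {1}
A1: add {0} — 0 (Reacher) has 0→1.
A2 = A1; e.g. 2 (Blocker) can still go to 4. Fixed point.
Reacher's attractor = {0, 1}; Blocker avoids the target exactly from the complement.

2, 3, 4, 5, 6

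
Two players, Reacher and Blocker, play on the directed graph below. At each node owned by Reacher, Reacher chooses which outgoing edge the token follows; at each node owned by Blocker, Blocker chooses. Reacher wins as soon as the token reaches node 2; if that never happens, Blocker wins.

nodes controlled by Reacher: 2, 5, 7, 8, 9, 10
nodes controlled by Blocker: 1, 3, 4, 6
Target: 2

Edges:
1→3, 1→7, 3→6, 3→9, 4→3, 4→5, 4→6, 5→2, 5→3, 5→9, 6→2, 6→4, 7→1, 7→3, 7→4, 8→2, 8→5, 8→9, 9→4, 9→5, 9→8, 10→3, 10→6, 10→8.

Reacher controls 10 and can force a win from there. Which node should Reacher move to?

A0 = {2}
A1: add {5, 8} — 5 (Reacher) has 5→2; 8 (Reacher) has 8→2.
A2: add {9, 10} — 9 (Reacher) has 9→5; 10 (Reacher) has 10→8.
A3 = A2; e.g. 1 (Blocker) can still go to 3. Fixed point.
From 10, successor 8 is in the attractor (rank 1); the other successors 3, 6 are not.

8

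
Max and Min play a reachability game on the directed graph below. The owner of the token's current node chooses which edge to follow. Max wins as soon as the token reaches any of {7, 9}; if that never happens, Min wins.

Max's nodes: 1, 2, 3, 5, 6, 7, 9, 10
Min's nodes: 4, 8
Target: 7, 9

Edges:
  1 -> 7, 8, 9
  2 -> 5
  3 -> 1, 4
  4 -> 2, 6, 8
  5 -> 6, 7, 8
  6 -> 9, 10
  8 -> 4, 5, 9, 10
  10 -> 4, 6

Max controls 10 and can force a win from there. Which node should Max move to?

6

A0 = {7, 9}
A1: add {1, 5, 6} — 1 (Max) has 1→7; 5 (Max) has 5→7; 6 (Max) has 6→9.
A2: add {2, 3, 10} — 2 (Max) has 2→5; 3 (Max) has 3→1; 10 (Max) has 10→6.
A3 = A2; e.g. 4 (Min) can still go to 8. Fixed point.
From 10, successor 6 is in the attractor (rank 1); the other successor 4 is not.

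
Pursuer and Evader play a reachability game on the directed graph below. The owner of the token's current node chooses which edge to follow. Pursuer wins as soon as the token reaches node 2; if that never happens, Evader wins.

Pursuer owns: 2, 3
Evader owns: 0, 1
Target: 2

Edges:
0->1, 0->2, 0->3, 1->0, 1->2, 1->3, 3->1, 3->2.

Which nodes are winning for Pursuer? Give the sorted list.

2, 3

A0 = {2}
A1: add {3} — 3 (Pursuer) has 3→2.
A2 = A1; e.g. 0 (Evader) can still go to 1. Fixed point.
Pursuer's winning region = {2, 3}.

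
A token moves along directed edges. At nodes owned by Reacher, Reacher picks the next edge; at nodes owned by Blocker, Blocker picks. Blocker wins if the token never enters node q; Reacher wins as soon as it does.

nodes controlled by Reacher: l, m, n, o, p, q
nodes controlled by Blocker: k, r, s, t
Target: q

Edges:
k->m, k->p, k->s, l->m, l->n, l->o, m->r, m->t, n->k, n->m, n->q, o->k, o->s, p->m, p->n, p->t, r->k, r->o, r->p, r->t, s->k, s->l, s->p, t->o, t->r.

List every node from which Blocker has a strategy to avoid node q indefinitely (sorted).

k, m, o, r, s, t

A0 = {q}
A1: add {n} — n (Reacher) has n→q.
A2: add {l, p} — l (Reacher) has l→n; p (Reacher) has p→n.
A3 = A2; e.g. k (Blocker) can still go to m. Fixed point.
Reacher's attractor = {l, n, p, q}; Blocker avoids the target exactly from the complement.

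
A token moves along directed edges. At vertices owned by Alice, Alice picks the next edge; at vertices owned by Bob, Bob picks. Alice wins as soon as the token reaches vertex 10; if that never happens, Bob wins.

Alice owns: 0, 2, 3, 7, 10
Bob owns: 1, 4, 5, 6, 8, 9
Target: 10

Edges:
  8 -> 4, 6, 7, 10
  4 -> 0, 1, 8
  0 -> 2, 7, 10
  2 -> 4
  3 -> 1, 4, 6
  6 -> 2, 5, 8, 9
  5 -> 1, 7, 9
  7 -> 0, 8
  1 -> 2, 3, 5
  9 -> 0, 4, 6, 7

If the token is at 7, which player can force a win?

A0 = {10}
A1: add {0} — 0 (Alice) has 0→10.
A2: add {7} — 7 (Alice) has 7→0.
A3 = A2; e.g. 1 (Bob) can still go to 2. Fixed point.
7 ∈ A2, so Alice can force the target.

Alice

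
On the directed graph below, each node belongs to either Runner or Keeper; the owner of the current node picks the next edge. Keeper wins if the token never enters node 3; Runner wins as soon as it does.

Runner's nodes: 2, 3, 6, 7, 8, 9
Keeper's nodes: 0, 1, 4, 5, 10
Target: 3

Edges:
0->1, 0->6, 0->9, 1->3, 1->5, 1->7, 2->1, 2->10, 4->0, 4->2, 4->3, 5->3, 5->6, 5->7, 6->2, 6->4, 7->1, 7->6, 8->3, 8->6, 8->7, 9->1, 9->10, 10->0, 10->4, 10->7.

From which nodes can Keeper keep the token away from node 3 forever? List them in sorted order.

A0 = {3}
A1: add {8} — 8 (Runner) has 8→3.
A2 = A1; e.g. 0 (Keeper) can still go to 1. Fixed point.
Runner's attractor = {3, 8}; Keeper avoids the target exactly from the complement.

0, 1, 2, 4, 5, 6, 7, 9, 10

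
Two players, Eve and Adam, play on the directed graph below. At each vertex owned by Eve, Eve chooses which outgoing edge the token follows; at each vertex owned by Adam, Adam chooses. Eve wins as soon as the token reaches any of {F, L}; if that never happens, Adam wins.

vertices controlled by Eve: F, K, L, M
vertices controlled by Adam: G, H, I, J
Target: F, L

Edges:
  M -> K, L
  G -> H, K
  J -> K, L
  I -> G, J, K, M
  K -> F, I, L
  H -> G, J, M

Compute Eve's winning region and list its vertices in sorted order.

A0 = {F, L}
A1: add {K, M} — K (Eve) has K→F; M (Eve) has M→L.
A2: add {J} — J (Adam): all of {K, L} already in.
A3 = A2; e.g. G (Adam) can still go to H. Fixed point.
Eve's winning region = {F, J, K, L, M}.

F, J, K, L, M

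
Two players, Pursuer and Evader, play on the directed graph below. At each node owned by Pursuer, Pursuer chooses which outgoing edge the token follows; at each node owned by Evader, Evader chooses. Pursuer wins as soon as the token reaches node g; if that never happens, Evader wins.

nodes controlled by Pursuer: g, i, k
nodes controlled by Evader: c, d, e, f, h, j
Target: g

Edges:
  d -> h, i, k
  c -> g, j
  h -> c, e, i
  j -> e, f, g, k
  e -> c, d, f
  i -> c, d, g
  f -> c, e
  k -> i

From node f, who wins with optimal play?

A0 = {g}
A1: add {i} — i (Pursuer) has i→g.
A2: add {k} — k (Pursuer) has k→i.
A3 = A2; e.g. c (Evader) can still go to j. Fixed point.
f never enters the attractor, so Evader can avoid the target forever.

Evader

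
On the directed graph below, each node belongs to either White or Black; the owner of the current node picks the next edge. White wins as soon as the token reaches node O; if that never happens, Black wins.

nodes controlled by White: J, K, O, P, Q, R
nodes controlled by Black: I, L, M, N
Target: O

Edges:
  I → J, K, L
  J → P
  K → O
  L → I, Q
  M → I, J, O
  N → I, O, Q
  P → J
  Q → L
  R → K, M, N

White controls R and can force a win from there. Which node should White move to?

A0 = {O}
A1: add {K} — K (White) has K→O.
A2: add {R} — R (White) has R→K.
A3 = A2; e.g. I (Black) can still go to J. Fixed point.
From R, successor K is in the attractor (rank 1); the other successors M, N are not.

K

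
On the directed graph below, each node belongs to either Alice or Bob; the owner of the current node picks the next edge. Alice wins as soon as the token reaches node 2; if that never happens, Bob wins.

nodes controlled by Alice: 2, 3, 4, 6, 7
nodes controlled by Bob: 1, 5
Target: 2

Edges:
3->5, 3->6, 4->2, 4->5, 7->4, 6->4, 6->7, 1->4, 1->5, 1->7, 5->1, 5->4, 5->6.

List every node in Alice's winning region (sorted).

2, 3, 4, 6, 7

A0 = {2}
A1: add {4} — 4 (Alice) has 4→2.
A2: add {6, 7} — 6 (Alice) has 6→4; 7 (Alice) has 7→4.
A3: add {3} — 3 (Alice) has 3→6.
A4 = A3; e.g. 1 (Bob) can still go to 5. Fixed point.
Alice's winning region = {2, 3, 4, 6, 7}.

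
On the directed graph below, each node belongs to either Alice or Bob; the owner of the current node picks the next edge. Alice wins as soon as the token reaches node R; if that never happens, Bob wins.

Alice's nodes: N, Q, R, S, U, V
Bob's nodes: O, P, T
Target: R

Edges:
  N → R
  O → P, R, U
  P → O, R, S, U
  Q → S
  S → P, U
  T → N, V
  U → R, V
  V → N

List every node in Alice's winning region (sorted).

N, Q, R, S, T, U, V

A0 = {R}
A1: add {N, U} — N (Alice) has N→R; U (Alice) has U→R.
A2: add {S, V} — S (Alice) has S→U; V (Alice) has V→N.
A3: add {Q, T} — Q (Alice) has Q→S; T (Bob): all of {N, V} already in.
A4 = A3; e.g. O (Bob) can still go to P. Fixed point.
Alice's winning region = {N, Q, R, S, T, U, V}.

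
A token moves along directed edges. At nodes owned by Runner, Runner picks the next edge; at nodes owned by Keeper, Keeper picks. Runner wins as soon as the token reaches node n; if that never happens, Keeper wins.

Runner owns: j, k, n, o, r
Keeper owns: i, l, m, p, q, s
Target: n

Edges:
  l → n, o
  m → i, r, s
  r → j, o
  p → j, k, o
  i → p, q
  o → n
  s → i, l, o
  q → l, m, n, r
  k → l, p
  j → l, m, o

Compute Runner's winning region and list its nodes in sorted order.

A0 = {n}
A1: add {o} — o (Runner) has o→n.
A2: add {j, l, r} — j (Runner) has j→o; l (Keeper): all of {n, o} already in; r (Runner) has r→o.
A3: add {k} — k (Runner) has k→l.
A4: add {p} — p (Keeper): all of {j, k, o} already in.
A5 = A4; e.g. i (Keeper) can still go to q. Fixed point.
Runner's winning region = {j, k, l, n, o, p, r}.

j, k, l, n, o, p, r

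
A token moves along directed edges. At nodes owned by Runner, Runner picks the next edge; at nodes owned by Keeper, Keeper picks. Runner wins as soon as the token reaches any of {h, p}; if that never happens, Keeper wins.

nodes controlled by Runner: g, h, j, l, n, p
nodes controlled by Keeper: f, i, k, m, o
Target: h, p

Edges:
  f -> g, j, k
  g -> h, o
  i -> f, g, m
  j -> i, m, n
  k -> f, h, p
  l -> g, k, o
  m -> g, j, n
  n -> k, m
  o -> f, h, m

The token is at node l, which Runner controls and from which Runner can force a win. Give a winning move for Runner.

g

A0 = {h, p}
A1: add {g} — g (Runner) has g→h.
A2: add {l} — l (Runner) has l→g.
A3 = A2; e.g. f (Keeper) can still go to j. Fixed point.
From l, successor g is in the attractor (rank 1); the other successors k, o are not.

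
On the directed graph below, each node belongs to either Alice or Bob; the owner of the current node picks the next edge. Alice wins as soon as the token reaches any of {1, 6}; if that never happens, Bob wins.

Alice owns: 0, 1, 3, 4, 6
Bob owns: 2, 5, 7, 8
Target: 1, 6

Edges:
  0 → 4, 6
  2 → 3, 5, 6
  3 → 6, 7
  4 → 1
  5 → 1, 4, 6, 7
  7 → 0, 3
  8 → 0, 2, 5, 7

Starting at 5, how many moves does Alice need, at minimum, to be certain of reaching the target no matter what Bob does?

3

A0 = {1, 6}
A1: add {0, 3, 4} — 0 (Alice) has 0→6; 3 (Alice) has 3→6; 4 (Alice) has 4→1.
A2: add {7} — 7 (Bob): all of {0, 3} already in.
A3: add {5} — 5 (Bob): all of {1, 4, 6, 7} already in.
5 enters the attractor at level 3, so Alice can force the target in 3 moves from there.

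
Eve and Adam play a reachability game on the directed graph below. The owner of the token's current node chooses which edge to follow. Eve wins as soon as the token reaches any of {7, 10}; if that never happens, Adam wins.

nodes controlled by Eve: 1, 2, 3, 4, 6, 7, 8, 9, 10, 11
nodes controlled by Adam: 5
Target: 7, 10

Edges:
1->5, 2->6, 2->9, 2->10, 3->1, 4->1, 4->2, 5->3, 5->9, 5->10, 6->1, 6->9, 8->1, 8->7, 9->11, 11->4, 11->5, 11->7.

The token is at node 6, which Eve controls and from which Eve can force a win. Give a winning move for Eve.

A0 = {7, 10}
A1: add {2, 8, 11} — 2 (Eve) has 2→10; 8 (Eve) has 8→7; 11 (Eve) has 11→7.
A2: add {4, 9} — 4 (Eve) has 4→2; 9 (Eve) has 9→11.
A3: add {6} — 6 (Eve) has 6→9.
A4 = A3; e.g. 1 (Eve) has no edge into A3. Fixed point.
From 6, successor 9 is in the attractor (rank 2); the other successor 1 is not.

9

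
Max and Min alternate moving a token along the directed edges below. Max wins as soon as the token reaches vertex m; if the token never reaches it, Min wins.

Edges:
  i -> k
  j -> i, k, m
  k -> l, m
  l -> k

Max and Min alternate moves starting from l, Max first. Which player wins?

Track states (vertex, player-to-move).
A0 = {(m,Max), (m,Min)}
A1: add {(j,Max), (k,Max)}.
A2: add {(i,Min), (l,Min)}.
A3 = A2; e.g. (i,Max) stays out. (l,Max) never enters ⇒ Min avoids the target.

Min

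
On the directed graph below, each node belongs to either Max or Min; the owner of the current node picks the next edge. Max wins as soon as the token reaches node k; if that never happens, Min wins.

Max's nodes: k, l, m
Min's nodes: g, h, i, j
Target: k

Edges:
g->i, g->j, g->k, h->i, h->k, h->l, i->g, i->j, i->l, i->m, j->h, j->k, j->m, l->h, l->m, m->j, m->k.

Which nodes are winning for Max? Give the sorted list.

k, l, m

A0 = {k}
A1: add {m} — m (Max) has m→k.
A2: add {l} — l (Max) has l→m.
A3 = A2; e.g. g (Min) can still go to i. Fixed point.
Max's winning region = {k, l, m}.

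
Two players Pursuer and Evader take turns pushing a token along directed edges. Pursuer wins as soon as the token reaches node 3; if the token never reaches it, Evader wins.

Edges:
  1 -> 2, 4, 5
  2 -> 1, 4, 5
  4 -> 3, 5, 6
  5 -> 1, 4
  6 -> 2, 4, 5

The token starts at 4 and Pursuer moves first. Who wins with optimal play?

Track states (vertex, player-to-move).
A0 = {(3,Pursuer), (3,Evader)}
A1: add {(4,Pursuer)}.
(4,Pursuer) ∈ A1 ⇒ Pursuer forces the target.

Pursuer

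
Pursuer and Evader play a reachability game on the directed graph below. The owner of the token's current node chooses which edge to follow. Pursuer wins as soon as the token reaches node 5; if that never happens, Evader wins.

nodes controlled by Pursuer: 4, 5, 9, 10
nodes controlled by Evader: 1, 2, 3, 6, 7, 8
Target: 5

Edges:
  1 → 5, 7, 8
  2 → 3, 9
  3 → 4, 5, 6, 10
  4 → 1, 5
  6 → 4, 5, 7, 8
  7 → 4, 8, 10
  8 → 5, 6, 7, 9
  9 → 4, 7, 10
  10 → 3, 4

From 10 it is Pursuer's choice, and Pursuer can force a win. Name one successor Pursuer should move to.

4

A0 = {5}
A1: add {4} — 4 (Pursuer) has 4→5.
A2: add {9, 10} — 9 (Pursuer) has 9→4; 10 (Pursuer) has 10→4.
A3 = A2; e.g. 1 (Evader) can still go to 7. Fixed point.
From 10, successor 4 is in the attractor (rank 1); the other successor 3 is not.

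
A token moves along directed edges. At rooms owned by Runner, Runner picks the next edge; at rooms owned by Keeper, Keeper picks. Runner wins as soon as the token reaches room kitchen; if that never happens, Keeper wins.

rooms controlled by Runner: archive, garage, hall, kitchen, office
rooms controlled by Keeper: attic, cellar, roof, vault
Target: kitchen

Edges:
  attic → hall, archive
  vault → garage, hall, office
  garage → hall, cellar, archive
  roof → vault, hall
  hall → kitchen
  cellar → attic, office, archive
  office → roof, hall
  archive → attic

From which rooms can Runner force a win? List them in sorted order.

A0 = {kitchen}
A1: add {hall} — hall (Runner) has hall→kitchen.
A2: add {garage, office} — garage (Runner) has garage→hall; office (Runner) has office→hall.
A3: add {vault} — vault (Keeper): all of {garage, hall, office} already in.
A4: add {roof} — roof (Keeper): all of {vault, hall} already in.
A5 = A4; e.g. attic (Keeper) can still go to archive. Fixed point.
Runner's winning region = {garage, hall, kitchen, office, roof, vault}.

garage, hall, kitchen, office, roof, vault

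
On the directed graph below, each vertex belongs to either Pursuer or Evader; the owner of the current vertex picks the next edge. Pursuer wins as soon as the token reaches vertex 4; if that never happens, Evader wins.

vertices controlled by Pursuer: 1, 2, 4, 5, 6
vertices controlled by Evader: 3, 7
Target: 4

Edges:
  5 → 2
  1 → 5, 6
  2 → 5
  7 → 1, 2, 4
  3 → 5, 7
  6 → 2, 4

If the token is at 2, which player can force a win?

Evader

A0 = {4}
A1: add {6} — 6 (Pursuer) has 6→4.
A2: add {1} — 1 (Pursuer) has 1→6.
A3 = A2; e.g. 2 (Pursuer) has no edge into A2. Fixed point.
2 never enters the attractor, so Evader can avoid the target forever.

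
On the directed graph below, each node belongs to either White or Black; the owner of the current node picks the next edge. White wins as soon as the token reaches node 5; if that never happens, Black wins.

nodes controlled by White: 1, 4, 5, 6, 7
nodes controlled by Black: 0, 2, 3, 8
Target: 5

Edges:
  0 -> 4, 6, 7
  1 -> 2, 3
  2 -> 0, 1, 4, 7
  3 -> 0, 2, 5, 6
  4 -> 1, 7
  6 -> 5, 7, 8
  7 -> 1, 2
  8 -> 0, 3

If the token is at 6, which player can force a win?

A0 = {5}
A1: add {6} — 6 (White) has 6→5.
A2 = A1; e.g. 0 (Black) can still go to 4. Fixed point.
6 ∈ A1, so White can force the target.

White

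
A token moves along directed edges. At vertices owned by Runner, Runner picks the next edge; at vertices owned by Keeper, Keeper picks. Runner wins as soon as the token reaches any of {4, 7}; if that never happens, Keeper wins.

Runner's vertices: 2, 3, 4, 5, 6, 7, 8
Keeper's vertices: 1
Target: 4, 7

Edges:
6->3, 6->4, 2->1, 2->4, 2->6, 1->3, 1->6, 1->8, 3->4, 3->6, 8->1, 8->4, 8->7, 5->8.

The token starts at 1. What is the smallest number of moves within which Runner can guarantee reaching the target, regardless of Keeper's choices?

A0 = {4, 7}
A1: add {2, 3, 6, 8} — 2 (Runner) has 2→4; 3 (Runner) has 3→4; 6 (Runner) has 6→4; 8 (Runner) has 8→4.
A2: add {1, 5} — 1 (Keeper): all of {3, 6, 8} already in; 5 (Runner) has 5→8.
A2 = all vertices. Fixed point.
1 enters the attractor at level 2, so Runner can force the target in 2 moves from there.

2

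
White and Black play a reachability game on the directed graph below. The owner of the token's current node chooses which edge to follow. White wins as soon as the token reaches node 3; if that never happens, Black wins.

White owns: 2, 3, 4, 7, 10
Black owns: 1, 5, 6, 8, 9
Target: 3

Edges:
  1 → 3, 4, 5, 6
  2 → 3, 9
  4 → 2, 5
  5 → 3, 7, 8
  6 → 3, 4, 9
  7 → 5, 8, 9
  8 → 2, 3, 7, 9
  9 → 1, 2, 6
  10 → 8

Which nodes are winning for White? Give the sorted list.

A0 = {3}
A1: add {2} — 2 (White) has 2→3.
A2: add {4} — 4 (White) has 4→2.
A3 = A2; e.g. 1 (Black) can still go to 5. Fixed point.
White's winning region = {2, 3, 4}.

2, 3, 4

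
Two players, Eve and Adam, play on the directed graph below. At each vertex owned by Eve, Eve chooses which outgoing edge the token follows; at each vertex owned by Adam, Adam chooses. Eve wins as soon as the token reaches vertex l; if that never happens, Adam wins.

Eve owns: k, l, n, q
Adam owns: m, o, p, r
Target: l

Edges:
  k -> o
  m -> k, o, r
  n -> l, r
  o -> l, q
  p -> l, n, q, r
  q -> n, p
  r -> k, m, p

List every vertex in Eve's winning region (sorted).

k, l, n, o, q

A0 = {l}
A1: add {n} — n (Eve) has n→l.
A2: add {q} — q (Eve) has q→n.
A3: add {o} — o (Adam): all of {l, q} already in.
A4: add {k} — k (Eve) has k→o.
A5 = A4; e.g. m (Adam) can still go to r. Fixed point.
Eve's winning region = {k, l, n, o, q}.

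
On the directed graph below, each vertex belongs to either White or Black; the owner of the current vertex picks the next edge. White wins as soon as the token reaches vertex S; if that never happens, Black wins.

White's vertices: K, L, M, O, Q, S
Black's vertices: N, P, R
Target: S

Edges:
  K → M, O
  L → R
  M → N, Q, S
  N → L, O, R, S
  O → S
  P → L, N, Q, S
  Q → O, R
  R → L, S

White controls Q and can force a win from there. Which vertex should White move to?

O

A0 = {S}
A1: add {M, O} — M (White) has M→S; O (White) has O→S.
A2: add {K, Q} — K (White) has K→M; Q (White) has Q→O.
A3 = A2; e.g. L (White) has no edge into A2. Fixed point.
From Q, successor O is in the attractor (rank 1); the other successor R is not.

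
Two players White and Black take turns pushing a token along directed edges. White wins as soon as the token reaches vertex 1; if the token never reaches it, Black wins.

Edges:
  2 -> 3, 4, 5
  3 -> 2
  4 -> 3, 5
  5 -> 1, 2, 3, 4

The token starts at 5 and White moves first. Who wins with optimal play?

White

Track states (vertex, player-to-move).
A0 = {(1,White), (1,Black)}
A1: add {(5,White)}.
(5,White) ∈ A1 ⇒ White forces the target.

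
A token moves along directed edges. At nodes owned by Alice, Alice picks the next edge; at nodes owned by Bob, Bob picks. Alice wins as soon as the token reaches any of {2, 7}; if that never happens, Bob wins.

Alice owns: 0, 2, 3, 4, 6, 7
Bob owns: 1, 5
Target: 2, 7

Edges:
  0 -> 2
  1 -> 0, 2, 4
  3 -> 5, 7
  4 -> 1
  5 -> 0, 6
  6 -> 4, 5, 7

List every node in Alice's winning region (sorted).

0, 2, 3, 5, 6, 7

A0 = {2, 7}
A1: add {0, 3, 6} — 0 (Alice) has 0→2; 3 (Alice) has 3→7; 6 (Alice) has 6→7.
A2: add {5} — 5 (Bob): all of {0, 6} already in.
A3 = A2; e.g. 1 (Bob) can still go to 4. Fixed point.
Alice's winning region = {0, 2, 3, 5, 6, 7}.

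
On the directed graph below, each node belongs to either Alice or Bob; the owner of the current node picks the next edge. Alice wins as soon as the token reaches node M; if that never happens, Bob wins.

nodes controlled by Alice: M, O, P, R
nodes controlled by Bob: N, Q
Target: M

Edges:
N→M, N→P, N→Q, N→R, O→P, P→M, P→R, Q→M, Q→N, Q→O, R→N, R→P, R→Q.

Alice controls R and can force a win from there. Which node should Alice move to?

A0 = {M}
A1: add {P} — P (Alice) has P→M.
A2: add {O, R} — O (Alice) has O→P; R (Alice) has R→P.
A3 = A2; e.g. N (Bob) can still go to Q. Fixed point.
From R, successor P is in the attractor (rank 1); the other successors N, Q are not.

P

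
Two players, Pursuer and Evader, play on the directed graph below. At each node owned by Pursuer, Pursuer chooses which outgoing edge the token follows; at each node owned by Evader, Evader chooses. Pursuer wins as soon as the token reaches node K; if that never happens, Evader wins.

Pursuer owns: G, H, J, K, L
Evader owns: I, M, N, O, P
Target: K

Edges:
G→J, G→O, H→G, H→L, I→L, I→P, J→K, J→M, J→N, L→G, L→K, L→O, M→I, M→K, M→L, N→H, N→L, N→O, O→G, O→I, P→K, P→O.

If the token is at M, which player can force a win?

A0 = {K}
A1: add {J, L} — J (Pursuer) has J→K; L (Pursuer) has L→K.
A2: add {G, H} — G (Pursuer) has G→J; H (Pursuer) has H→L.
A3 = A2; e.g. I (Evader) can still go to P. Fixed point.
M never enters the attractor, so Evader can avoid the target forever.

Evader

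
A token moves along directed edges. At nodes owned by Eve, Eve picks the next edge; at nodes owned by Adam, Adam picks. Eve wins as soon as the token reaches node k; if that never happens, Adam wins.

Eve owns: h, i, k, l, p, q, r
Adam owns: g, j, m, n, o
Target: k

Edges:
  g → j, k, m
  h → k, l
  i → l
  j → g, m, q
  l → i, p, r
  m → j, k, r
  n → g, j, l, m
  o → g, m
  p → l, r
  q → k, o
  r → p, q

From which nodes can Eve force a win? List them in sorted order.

A0 = {k}
A1: add {h, q} — h (Eve) has h→k; q (Eve) has q→k.
A2: add {r} — r (Eve) has r→q.
A3: add {l, p} — l (Eve) has l→r; p (Eve) has p→r.
A4: add {i} — i (Eve) has i→l.
A5 = A4; e.g. g (Adam) can still go to j. Fixed point.
Eve's winning region = {h, i, k, l, p, q, r}.

h, i, k, l, p, q, r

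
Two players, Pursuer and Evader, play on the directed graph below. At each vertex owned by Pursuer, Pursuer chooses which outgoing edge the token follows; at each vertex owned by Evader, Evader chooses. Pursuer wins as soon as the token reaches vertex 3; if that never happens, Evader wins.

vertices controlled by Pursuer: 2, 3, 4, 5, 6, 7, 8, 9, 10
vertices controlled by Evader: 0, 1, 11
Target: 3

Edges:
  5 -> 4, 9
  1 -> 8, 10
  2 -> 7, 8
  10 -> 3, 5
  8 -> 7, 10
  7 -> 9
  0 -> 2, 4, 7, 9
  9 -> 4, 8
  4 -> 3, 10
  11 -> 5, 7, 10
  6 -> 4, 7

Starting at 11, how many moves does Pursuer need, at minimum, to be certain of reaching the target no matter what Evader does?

A0 = {3}
A1: add {4, 10} — 4 (Pursuer) has 4→3; 10 (Pursuer) has 10→3.
A2: add {5, 6, 8, 9} — 5 (Pursuer) has 5→4; 6 (Pursuer) has 6→4; 8 (Pursuer) has 8→10; 9 (Pursuer) has 9→4.
A3: add {1, 2, 7} — 1 (Evader): all of {8, 10} already in; 2 (Pursuer) has 2→8; 7 (Pursuer) has 7→9.
A4: add {0, 11} — 0 (Evader): all of {2, 4, 7, 9} already in; 11 (Evader): all of {5, 7, 10} already in.
A4 = all vertices. Fixed point.
11 enters the attractor at level 4, so Pursuer can force the target in 4 moves from there.

4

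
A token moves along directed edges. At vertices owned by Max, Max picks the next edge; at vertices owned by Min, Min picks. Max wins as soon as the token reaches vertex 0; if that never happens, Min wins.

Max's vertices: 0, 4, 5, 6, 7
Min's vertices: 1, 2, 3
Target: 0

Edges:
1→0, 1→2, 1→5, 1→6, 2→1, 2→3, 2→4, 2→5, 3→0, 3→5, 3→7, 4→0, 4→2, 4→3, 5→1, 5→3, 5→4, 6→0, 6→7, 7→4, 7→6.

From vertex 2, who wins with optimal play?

Min

A0 = {0}
A1: add {4, 6} — 4 (Max) has 4→0; 6 (Max) has 6→0.
A2: add {5, 7} — 5 (Max) has 5→4; 7 (Max) has 7→4.
A3: add {3} — 3 (Min): all of {0, 5, 7} already in.
A4 = A3; e.g. 1 (Min) can still go to 2. Fixed point.
2 never enters the attractor, so Min can avoid the target forever.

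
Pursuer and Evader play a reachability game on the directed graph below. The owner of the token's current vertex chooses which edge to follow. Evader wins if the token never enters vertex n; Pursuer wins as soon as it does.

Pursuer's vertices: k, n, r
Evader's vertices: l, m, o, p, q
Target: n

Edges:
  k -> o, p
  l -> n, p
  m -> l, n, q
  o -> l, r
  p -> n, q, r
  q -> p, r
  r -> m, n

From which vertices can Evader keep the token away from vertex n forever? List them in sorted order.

k, l, m, o, p, q

A0 = {n}
A1: add {r} — r (Pursuer) has r→n.
A2 = A1; e.g. k (Pursuer) has no edge into A1. Fixed point.
Pursuer's attractor = {n, r}; Evader avoids the target exactly from the complement.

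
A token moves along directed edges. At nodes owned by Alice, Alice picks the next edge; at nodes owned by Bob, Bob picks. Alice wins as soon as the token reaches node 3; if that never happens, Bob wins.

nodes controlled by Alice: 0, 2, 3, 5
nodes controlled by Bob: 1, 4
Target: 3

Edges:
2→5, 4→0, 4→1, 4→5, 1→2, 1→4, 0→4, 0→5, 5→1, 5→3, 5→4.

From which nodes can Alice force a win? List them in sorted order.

0, 2, 3, 5

A0 = {3}
A1: add {5} — 5 (Alice) has 5→3.
A2: add {0, 2} — 0 (Alice) has 0→5; 2 (Alice) has 2→5.
A3 = A2; e.g. 1 (Bob) can still go to 4. Fixed point.
Alice's winning region = {0, 2, 3, 5}.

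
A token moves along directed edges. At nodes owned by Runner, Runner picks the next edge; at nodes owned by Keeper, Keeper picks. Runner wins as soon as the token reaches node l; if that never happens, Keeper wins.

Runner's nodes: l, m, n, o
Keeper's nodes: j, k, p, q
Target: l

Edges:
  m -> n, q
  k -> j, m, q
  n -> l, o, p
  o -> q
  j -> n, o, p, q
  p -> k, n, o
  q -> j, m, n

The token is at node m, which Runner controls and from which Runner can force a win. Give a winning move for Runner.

n

A0 = {l}
A1: add {n} — n (Runner) has n→l.
A2: add {m} — m (Runner) has m→n.
A3 = A2; e.g. j (Keeper) can still go to o. Fixed point.
From m, successor n is in the attractor (rank 1); the other successor q is not.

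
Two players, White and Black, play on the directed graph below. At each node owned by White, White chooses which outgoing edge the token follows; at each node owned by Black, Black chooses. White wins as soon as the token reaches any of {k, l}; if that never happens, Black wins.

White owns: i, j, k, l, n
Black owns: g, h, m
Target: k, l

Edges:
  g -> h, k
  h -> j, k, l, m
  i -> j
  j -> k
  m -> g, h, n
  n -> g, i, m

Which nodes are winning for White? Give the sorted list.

A0 = {k, l}
A1: add {j} — j (White) has j→k.
A2: add {i} — i (White) has i→j.
A3: add {n} — n (White) has n→i.
A4 = A3; e.g. g (Black) can still go to h. Fixed point.
White's winning region = {i, j, k, l, n}.

i, j, k, l, n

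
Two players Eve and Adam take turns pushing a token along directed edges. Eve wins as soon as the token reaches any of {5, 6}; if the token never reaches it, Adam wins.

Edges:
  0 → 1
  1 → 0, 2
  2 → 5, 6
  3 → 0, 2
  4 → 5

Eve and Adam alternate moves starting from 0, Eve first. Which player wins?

Adam

Track states (vertex, player-to-move).
A0 = {(5,Eve), (5,Adam), (6,Eve), (6,Adam)}
A1: add {(2,Eve), (2,Adam), (4,Eve), (4,Adam)}.
A2: add {(1,Eve), (3,Eve)}.
A3: add {(0,Adam)}.
A4 = A3; e.g. (0,Eve) stays out. (0,Eve) never enters ⇒ Adam avoids the target.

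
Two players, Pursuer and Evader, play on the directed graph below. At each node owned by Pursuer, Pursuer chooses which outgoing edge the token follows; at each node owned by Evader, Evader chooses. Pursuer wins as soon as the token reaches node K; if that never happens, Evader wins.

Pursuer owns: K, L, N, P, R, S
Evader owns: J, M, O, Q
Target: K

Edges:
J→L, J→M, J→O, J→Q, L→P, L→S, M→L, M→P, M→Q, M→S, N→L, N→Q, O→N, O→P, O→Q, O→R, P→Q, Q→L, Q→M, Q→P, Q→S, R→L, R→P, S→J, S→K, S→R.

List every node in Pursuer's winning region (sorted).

A0 = {K}
A1: add {S} — S (Pursuer) has S→K.
A2: add {L} — L (Pursuer) has L→S.
A3: add {N, R} — N (Pursuer) has N→L; R (Pursuer) has R→L.
A4 = A3; e.g. J (Evader) can still go to M. Fixed point.
Pursuer's winning region = {K, L, N, R, S}.

K, L, N, R, S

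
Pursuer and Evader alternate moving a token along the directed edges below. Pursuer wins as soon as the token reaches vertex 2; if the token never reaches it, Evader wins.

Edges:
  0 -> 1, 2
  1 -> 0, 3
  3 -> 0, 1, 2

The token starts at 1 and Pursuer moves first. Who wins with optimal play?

Track states (vertex, player-to-move).
A0 = {(2,Pursuer), (2,Evader)}
A1: add {(0,Pursuer), (3,Pursuer)}.
A2: add {(1,Evader)}.
A3 = A2; e.g. (0,Evader) stays out. (1,Pursuer) never enters ⇒ Evader avoids the target.

Evader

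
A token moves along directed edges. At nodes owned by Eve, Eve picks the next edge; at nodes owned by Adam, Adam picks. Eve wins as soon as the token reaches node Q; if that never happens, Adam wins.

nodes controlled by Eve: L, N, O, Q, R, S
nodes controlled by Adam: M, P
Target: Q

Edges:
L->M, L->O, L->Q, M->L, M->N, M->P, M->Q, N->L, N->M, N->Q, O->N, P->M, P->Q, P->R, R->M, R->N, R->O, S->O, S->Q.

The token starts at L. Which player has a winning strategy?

Eve

A0 = {Q}
A1: add {L, N, S} — L (Eve) has L→Q; N (Eve) has N→Q; S (Eve) has S→Q.
L ∈ A1, so Eve can force the target.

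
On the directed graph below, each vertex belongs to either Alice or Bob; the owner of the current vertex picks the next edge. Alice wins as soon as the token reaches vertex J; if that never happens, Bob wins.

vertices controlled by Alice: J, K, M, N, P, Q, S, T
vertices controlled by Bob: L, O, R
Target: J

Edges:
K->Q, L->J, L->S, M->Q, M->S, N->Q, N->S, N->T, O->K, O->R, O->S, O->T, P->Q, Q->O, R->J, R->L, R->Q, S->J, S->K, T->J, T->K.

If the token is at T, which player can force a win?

A0 = {J}
A1: add {S, T} — S (Alice) has S→J; T (Alice) has T→J.
T ∈ A1, so Alice can force the target.

Alice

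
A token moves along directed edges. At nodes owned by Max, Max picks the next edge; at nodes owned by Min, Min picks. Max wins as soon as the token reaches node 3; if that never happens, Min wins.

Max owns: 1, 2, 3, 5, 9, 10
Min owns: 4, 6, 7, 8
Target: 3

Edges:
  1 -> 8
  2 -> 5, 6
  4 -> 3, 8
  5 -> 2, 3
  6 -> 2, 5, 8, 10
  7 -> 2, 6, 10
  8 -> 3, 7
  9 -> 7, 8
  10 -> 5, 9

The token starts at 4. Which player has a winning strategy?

A0 = {3}
A1: add {5} — 5 (Max) has 5→3.
A2: add {2, 10} — 2 (Max) has 2→5; 10 (Max) has 10→5.
A3 = A2; e.g. 1 (Max) has no edge into A2. Fixed point.
4 never enters the attractor, so Min can avoid the target forever.

Min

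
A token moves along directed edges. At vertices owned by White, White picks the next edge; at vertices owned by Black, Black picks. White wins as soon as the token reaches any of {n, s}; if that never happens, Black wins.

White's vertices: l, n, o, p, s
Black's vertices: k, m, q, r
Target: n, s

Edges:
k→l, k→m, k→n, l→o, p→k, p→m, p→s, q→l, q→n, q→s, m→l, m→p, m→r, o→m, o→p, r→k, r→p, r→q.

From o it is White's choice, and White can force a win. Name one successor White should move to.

A0 = {n, s}
A1: add {p} — p (White) has p→s.
A2: add {o} — o (White) has o→p.
A3: add {l} — l (White) has l→o.
A4: add {q} — q (Black): all of {l, n, s} already in.
A5 = A4; e.g. k (Black) can still go to m. Fixed point.
From o, successor p is in the attractor (rank 1); the other successor m is not.

p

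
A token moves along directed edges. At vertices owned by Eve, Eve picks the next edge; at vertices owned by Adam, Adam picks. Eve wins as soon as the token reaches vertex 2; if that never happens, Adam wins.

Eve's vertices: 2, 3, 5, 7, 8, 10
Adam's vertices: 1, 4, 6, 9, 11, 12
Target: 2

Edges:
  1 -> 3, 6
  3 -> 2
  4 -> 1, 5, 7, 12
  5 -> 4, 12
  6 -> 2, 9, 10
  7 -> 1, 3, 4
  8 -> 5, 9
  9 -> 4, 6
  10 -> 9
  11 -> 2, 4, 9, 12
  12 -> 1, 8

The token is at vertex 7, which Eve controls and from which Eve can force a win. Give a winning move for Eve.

A0 = {2}
A1: add {3} — 3 (Eve) has 3→2.
A2: add {7} — 7 (Eve) has 7→3.
A3 = A2; e.g. 1 (Adam) can still go to 6. Fixed point.
From 7, successor 3 is in the attractor (rank 1); the other successors 1, 4 are not.

3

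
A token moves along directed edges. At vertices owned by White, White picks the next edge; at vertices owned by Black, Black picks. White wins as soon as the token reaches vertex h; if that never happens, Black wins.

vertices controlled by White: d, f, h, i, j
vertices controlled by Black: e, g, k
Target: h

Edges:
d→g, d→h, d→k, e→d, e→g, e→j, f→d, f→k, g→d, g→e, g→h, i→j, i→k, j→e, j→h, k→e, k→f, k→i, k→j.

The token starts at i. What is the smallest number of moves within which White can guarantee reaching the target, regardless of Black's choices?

A0 = {h}
A1: add {d, j} — d (White) has d→h; j (White) has j→h.
A2: add {f, i} — f (White) has f→d; i (White) has i→j.
A3 = A2; e.g. e (Black) can still go to g. Fixed point.
i enters the attractor at level 2, so White can force the target in 2 moves from there.

2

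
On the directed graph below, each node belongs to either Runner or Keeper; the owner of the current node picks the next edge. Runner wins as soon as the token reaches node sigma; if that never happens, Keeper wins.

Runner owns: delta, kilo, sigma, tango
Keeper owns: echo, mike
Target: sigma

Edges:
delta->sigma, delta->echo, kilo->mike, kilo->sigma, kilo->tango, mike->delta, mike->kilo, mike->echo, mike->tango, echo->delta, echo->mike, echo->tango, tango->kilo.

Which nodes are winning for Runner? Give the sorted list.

delta, kilo, sigma, tango

A0 = {sigma}
A1: add {delta, kilo} — delta (Runner) has delta→sigma; kilo (Runner) has kilo→sigma.
A2: add {tango} — tango (Runner) has tango→kilo.
A3 = A2; e.g. mike (Keeper) can still go to echo. Fixed point.
Runner's winning region = {delta, kilo, sigma, tango}.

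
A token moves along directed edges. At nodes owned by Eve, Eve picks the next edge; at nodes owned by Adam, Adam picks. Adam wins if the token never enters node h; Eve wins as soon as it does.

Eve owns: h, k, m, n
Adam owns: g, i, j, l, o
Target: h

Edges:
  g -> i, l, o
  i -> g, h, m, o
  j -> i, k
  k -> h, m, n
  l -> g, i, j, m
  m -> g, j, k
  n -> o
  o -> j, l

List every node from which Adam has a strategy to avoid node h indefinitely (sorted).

A0 = {h}
A1: add {k} — k (Eve) has k→h.
A2: add {m} — m (Eve) has m→k.
A3 = A2; e.g. g (Adam) can still go to i. Fixed point.
Eve's attractor = {h, k, m}; Adam avoids the target exactly from the complement.

g, i, j, l, n, o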